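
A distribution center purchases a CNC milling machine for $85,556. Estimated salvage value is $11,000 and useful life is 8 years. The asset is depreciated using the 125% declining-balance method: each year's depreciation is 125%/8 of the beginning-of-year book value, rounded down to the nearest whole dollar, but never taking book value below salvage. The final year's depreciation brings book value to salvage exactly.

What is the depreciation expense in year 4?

$8,030

Depreciable base = $85,556 − $11,000 = $74,556.
Year 1: ⌊$85,556 × 125%/8⌋ = $13,368. Book value $72,188.
Year 2: ⌊$72,188 × 125%/8⌋ = $11,279. Book value $60,909.
Year 3: ⌊$60,909 × 125%/8⌋ = $9,517. Book value $51,392.
Year 4: ⌊$51,392 × 125%/8⌋ = $8,030. Book value $43,362.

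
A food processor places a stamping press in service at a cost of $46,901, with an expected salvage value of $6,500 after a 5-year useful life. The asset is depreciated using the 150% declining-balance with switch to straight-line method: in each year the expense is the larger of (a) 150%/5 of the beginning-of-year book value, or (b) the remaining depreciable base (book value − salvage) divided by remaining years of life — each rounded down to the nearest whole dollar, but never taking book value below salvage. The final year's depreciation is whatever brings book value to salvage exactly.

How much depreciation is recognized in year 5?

$4,762

Depreciable base = $46,901 − $6,500 = $40,401.
Year 1: DB = ⌊$46,901 × 150%/5⌋ = $14,070; SL = ⌊$40,401/5⌋ = $8,080 → take DB $14,070. Book value $32,831.
Year 2: DB = ⌊$32,831 × 150%/5⌋ = $9,849; SL = ⌊$26,331/4⌋ = $6,582 → take DB $9,849. Book value $22,982.
Year 3: DB = ⌊$22,982 × 150%/5⌋ = $6,894; SL = ⌊$16,482/3⌋ = $5,494 → take DB $6,894. Book value $16,088.
Year 4: DB = ⌊$16,088 × 150%/5⌋ = $4,826; SL = ⌊$9,588/2⌋ = $4,794 → take DB $4,826. Book value $11,262.
Year 5 (final): $11,262 − $6,500 = $4,762. Book value $6,500.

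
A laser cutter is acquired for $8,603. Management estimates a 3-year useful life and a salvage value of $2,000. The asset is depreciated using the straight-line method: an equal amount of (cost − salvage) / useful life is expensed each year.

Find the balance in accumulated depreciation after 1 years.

$2,201

Depreciable base = $8,603 − $2,000 = $6,603.
Annual expense = $6,603 / 3 = $2,201.
End of year 1: book value $6,402.
Accumulated through year 1 = $8,603 − $6,402 = $2,201.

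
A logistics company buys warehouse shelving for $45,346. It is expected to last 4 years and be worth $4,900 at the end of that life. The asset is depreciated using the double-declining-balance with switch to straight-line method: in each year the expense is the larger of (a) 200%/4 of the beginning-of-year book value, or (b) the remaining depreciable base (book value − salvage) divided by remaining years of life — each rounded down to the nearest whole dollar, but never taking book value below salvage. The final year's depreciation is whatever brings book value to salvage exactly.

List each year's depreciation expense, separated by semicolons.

$22,673; $11,336; $5,668; $769

Depreciable base = $45,346 − $4,900 = $40,446.
Year 1: DB = ⌊$45,346 × 200%/4⌋ = $22,673; SL = ⌊$40,446/4⌋ = $10,111 → take DB $22,673. Book value $22,673.
Year 2: DB = ⌊$22,673 × 200%/4⌋ = $11,336; SL = ⌊$17,773/3⌋ = $5,924 → take DB $11,336. Book value $11,337.
Year 3: DB = ⌊$11,337 × 200%/4⌋ = $5,668; SL = ⌊$6,437/2⌋ = $3,218 → take DB $5,668. Book value $5,669.
Year 4 (final): $5,669 − $4,900 = $769. Book value $4,900.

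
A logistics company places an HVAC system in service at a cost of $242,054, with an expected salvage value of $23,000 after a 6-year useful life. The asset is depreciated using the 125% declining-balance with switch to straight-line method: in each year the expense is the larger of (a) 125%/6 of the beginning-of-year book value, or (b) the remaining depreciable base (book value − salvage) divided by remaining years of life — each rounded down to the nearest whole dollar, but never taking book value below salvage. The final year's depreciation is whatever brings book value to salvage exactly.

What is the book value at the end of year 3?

$119,529

Depreciable base = $242,054 − $23,000 = $219,054.
Year 1: DB = ⌊$242,054 × 125%/6⌋ = $50,427; SL = ⌊$219,054/6⌋ = $36,509 → take DB $50,427. Book value $191,627.
Year 2: DB = ⌊$191,627 × 125%/6⌋ = $39,922; SL = ⌊$168,627/5⌋ = $33,725 → take DB $39,922. Book value $151,705.
Year 3: DB = ⌊$151,705 × 125%/6⌋ = $31,605; SL = ⌊$128,705/4⌋ = $32,176 → take SL $32,176. Book value $119,529.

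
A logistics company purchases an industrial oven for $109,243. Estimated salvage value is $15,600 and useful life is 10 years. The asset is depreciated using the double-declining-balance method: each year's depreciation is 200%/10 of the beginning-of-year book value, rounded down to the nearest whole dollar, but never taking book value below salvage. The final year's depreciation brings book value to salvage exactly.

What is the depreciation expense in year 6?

Depreciable base = $109,243 − $15,600 = $93,643.
Year 1: ⌊$109,243 × 200%/10⌋ = $21,848. Book value $87,395.
Year 2: ⌊$87,395 × 200%/10⌋ = $17,479. Book value $69,916.
Year 3: ⌊$69,916 × 200%/10⌋ = $13,983. Book value $55,933.
Year 4: ⌊$55,933 × 200%/10⌋ = $11,186. Book value $44,747.
Year 5: ⌊$44,747 × 200%/10⌋ = $8,949. Book value $35,798.
Year 6: ⌊$35,798 × 200%/10⌋ = $7,159. Book value $28,639.

$7,159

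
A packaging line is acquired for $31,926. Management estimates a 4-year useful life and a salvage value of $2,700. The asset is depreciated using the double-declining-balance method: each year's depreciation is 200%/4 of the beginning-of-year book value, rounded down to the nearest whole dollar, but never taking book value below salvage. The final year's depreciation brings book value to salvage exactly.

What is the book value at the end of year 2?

$7,982

Depreciable base = $31,926 − $2,700 = $29,226.
Year 1: ⌊$31,926 × 200%/4⌋ = $15,963. Book value $15,963.
Year 2: ⌊$15,963 × 200%/4⌋ = $7,981. Book value $7,982.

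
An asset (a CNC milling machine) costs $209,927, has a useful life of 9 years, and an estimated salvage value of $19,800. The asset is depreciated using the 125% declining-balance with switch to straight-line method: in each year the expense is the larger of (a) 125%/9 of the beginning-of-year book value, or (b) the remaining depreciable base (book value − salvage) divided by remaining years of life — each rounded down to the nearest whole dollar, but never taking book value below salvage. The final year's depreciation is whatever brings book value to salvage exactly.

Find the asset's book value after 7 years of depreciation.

$57,882

Depreciable base = $209,927 − $19,800 = $190,127.
Year 1: DB = ⌊$209,927 × 125%/9⌋ = $29,156; SL = ⌊$190,127/9⌋ = $21,125 → take DB $29,156. Book value $180,771.
Year 2: DB = ⌊$180,771 × 125%/9⌋ = $25,107; SL = ⌊$160,971/8⌋ = $20,121 → take DB $25,107. Book value $155,664.
Year 3: DB = ⌊$155,664 × 125%/9⌋ = $21,620; SL = ⌊$135,864/7⌋ = $19,409 → take DB $21,620. Book value $134,044.
Year 4: DB = ⌊$134,044 × 125%/9⌋ = $18,617; SL = ⌊$114,244/6⌋ = $19,040 → take SL $19,040. Book value $115,004.
Year 5: DB = ⌊$115,004 × 125%/9⌋ = $15,972; SL = ⌊$95,204/5⌋ = $19,040 → take SL $19,040. Book value $95,964.
Year 6: DB = ⌊$95,964 × 125%/9⌋ = $13,328; SL = ⌊$76,164/4⌋ = $19,041 → take SL $19,041. Book value $76,923.
Year 7: DB = ⌊$76,923 × 125%/9⌋ = $10,683; SL = ⌊$57,123/3⌋ = $19,041 → take SL $19,041. Book value $57,882.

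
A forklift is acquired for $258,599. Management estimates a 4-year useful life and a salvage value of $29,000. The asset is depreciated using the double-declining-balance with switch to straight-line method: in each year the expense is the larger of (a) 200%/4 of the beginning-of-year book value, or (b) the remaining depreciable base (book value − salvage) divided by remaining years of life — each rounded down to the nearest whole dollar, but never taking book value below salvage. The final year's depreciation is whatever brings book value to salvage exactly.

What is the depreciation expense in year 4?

$3,325

Depreciable base = $258,599 − $29,000 = $229,599.
Year 1: DB = ⌊$258,599 × 200%/4⌋ = $129,299; SL = ⌊$229,599/4⌋ = $57,399 → take DB $129,299. Book value $129,300.
Year 2: DB = ⌊$129,300 × 200%/4⌋ = $64,650; SL = ⌊$100,300/3⌋ = $33,433 → take DB $64,650. Book value $64,650.
Year 3: DB = ⌊$64,650 × 200%/4⌋ = $32,325; SL = ⌊$35,650/2⌋ = $17,825 → take DB $32,325. Book value $32,325.
Year 4 (final): $32,325 − $29,000 = $3,325. Book value $29,000.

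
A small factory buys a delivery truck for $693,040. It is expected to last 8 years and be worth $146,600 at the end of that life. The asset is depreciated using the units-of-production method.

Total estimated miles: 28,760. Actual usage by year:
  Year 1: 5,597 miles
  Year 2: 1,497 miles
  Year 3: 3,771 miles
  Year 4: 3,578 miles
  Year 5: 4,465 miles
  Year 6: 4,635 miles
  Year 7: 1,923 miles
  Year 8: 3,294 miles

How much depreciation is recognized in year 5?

$84,835

Depreciable base = $693,040 − $146,600 = $546,440.
Rate = $546,440 / 28,760 miles = $19 per mile.
Year 1: 5,597 × $19 = $106,343. Book value $586,697.
Year 2: 1,497 × $19 = $28,443. Book value $558,254.
Year 3: 3,771 × $19 = $71,649. Book value $486,605.
Year 4: 3,578 × $19 = $67,982. Book value $418,623.
Year 5: 4,465 × $19 = $84,835. Book value $333,788.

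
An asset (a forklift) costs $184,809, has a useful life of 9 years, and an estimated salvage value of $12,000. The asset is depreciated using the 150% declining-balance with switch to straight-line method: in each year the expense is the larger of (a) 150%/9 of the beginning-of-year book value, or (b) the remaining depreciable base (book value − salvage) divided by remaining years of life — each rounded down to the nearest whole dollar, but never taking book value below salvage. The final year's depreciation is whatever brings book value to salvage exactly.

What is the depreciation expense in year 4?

Depreciable base = $184,809 − $12,000 = $172,809.
Year 1: DB = ⌊$184,809 × 150%/9⌋ = $30,801; SL = ⌊$172,809/9⌋ = $19,201 → take DB $30,801. Book value $154,008.
Year 2: DB = ⌊$154,008 × 150%/9⌋ = $25,668; SL = ⌊$142,008/8⌋ = $17,751 → take DB $25,668. Book value $128,340.
Year 3: DB = ⌊$128,340 × 150%/9⌋ = $21,390; SL = ⌊$116,340/7⌋ = $16,620 → take DB $21,390. Book value $106,950.
Year 4: DB = ⌊$106,950 × 150%/9⌋ = $17,825; SL = ⌊$94,950/6⌋ = $15,825 → take DB $17,825. Book value $89,125.

$17,825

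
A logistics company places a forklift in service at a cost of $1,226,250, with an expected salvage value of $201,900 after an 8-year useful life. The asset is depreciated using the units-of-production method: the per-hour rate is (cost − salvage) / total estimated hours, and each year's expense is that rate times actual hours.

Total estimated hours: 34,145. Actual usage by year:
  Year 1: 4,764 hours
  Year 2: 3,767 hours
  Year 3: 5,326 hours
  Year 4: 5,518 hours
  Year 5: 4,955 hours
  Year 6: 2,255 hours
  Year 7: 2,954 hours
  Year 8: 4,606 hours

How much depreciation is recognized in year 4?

Depreciable base = $1,226,250 − $201,900 = $1,024,350.
Rate = $1,024,350 / 34,145 hours = $30 per hour.
Year 1: 4,764 × $30 = $142,920. Book value $1,083,330.
Year 2: 3,767 × $30 = $113,010. Book value $970,320.
Year 3: 5,326 × $30 = $159,780. Book value $810,540.
Year 4: 5,518 × $30 = $165,540. Book value $645,000.

$165,540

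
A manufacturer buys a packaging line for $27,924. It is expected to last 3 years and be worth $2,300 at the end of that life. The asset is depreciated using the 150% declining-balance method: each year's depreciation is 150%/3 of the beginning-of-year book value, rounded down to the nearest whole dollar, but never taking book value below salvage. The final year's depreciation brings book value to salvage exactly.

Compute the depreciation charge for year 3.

$4,681

Depreciable base = $27,924 − $2,300 = $25,624.
Year 1: ⌊$27,924 × 150%/3⌋ = $13,962. Book value $13,962.
Year 2: ⌊$13,962 × 150%/3⌋ = $6,981. Book value $6,981.
Year 3 (final): $6,981 − $2,300 = $4,681. Book value $2,300.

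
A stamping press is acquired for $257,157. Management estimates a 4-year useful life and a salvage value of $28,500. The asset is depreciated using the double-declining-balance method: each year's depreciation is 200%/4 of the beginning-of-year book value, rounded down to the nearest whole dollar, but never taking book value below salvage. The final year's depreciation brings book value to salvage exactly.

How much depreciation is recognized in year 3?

Depreciable base = $257,157 − $28,500 = $228,657.
Year 1: ⌊$257,157 × 200%/4⌋ = $128,578. Book value $128,579.
Year 2: ⌊$128,579 × 200%/4⌋ = $64,289. Book value $64,290.
Year 3: ⌊$64,290 × 200%/4⌋ = $32,145. Book value $32,145.

$32,145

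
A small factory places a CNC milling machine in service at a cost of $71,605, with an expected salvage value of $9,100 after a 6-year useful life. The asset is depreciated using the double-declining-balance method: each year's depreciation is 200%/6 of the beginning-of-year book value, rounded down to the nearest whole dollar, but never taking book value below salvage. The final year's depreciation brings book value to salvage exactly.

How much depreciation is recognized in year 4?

$7,072

Depreciable base = $71,605 − $9,100 = $62,505.
Year 1: ⌊$71,605 × 200%/6⌋ = $23,868. Book value $47,737.
Year 2: ⌊$47,737 × 200%/6⌋ = $15,912. Book value $31,825.
Year 3: ⌊$31,825 × 200%/6⌋ = $10,608. Book value $21,217.
Year 4: ⌊$21,217 × 200%/6⌋ = $7,072. Book value $14,145.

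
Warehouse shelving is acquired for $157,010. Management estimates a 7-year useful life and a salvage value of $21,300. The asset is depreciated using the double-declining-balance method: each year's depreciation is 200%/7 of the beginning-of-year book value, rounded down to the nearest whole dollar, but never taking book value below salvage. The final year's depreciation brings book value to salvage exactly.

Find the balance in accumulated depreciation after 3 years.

$99,790

Depreciable base = $157,010 − $21,300 = $135,710.
Year 1: ⌊$157,010 × 200%/7⌋ = $44,860. Book value $112,150.
Year 2: ⌊$112,150 × 200%/7⌋ = $32,042. Book value $80,108.
Year 3: ⌊$80,108 × 200%/7⌋ = $22,888. Book value $57,220.
Accumulated through year 3 = $157,010 − $57,220 = $99,790.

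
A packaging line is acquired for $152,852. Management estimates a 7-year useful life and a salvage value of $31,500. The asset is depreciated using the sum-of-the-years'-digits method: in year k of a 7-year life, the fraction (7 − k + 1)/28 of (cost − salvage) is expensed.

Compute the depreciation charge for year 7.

Depreciable base = $152,852 − $31,500 = $121,352.
Sum of the years' digits = 7+6+5+4+3+2+1 = 28.
Year 1: $121,352 × 7/28 = $30,338. Book value $122,514.
Year 2: $121,352 × 6/28 = $26,004. Book value $96,510.
Year 3: $121,352 × 5/28 = $21,670. Book value $74,840.
Year 4: $121,352 × 4/28 = $17,336. Book value $57,504.
Year 5: $121,352 × 3/28 = $13,002. Book value $44,502.
Year 6: $121,352 × 2/28 = $8,668. Book value $35,834.
Year 7: $121,352 × 1/28 = $4,334. Book value $31,500.

$4,334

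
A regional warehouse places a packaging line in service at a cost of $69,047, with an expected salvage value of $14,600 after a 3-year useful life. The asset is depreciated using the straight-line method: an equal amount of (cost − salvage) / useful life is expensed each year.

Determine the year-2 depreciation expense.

$18,149

Depreciable base = $69,047 − $14,600 = $54,447.
Annual expense = $54,447 / 3 = $18,149.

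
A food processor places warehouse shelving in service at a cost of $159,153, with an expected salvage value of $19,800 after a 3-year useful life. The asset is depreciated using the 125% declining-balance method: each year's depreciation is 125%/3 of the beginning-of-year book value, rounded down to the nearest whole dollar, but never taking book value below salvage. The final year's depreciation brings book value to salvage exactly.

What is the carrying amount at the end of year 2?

Depreciable base = $159,153 − $19,800 = $139,353.
Year 1: ⌊$159,153 × 125%/3⌋ = $66,313. Book value $92,840.
Year 2: ⌊$92,840 × 125%/3⌋ = $38,683. Book value $54,157.

$54,157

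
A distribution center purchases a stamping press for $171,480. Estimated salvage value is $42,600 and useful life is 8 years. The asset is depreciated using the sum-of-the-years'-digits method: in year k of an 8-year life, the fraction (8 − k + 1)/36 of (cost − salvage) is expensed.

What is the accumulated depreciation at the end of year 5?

Depreciable base = $171,480 − $42,600 = $128,880.
Sum of the years' digits = 8+7+6+5+4+3+2+1 = 36.
Year 1: $128,880 × 8/36 = $28,640. Book value $142,840.
Year 2: $128,880 × 7/36 = $25,060. Book value $117,780.
Year 3: $128,880 × 6/36 = $21,480. Book value $96,300.
Year 4: $128,880 × 5/36 = $17,900. Book value $78,400.
Year 5: $128,880 × 4/36 = $14,320. Book value $64,080.
Accumulated through year 5 = $171,480 − $64,080 = $107,400.

$107,400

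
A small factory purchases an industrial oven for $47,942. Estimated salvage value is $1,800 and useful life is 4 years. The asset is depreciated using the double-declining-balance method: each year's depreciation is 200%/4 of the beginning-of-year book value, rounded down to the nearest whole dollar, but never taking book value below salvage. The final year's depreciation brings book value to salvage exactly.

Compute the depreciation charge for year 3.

$5,993

Depreciable base = $47,942 − $1,800 = $46,142.
Year 1: ⌊$47,942 × 200%/4⌋ = $23,971. Book value $23,971.
Year 2: ⌊$23,971 × 200%/4⌋ = $11,985. Book value $11,986.
Year 3: ⌊$11,986 × 200%/4⌋ = $5,993. Book value $5,993.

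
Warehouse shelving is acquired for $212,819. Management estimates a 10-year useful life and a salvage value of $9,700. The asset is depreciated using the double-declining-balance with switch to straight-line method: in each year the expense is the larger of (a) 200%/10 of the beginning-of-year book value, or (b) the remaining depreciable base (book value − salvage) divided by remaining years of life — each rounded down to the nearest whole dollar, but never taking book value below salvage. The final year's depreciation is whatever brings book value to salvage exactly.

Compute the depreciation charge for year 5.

$17,434

Depreciable base = $212,819 − $9,700 = $203,119.
Year 1: DB = ⌊$212,819 × 200%/10⌋ = $42,563; SL = ⌊$203,119/10⌋ = $20,311 → take DB $42,563. Book value $170,256.
Year 2: DB = ⌊$170,256 × 200%/10⌋ = $34,051; SL = ⌊$160,556/9⌋ = $17,839 → take DB $34,051. Book value $136,205.
Year 3: DB = ⌊$136,205 × 200%/10⌋ = $27,241; SL = ⌊$126,505/8⌋ = $15,813 → take DB $27,241. Book value $108,964.
Year 4: DB = ⌊$108,964 × 200%/10⌋ = $21,792; SL = ⌊$99,264/7⌋ = $14,180 → take DB $21,792. Book value $87,172.
Year 5: DB = ⌊$87,172 × 200%/10⌋ = $17,434; SL = ⌊$77,472/6⌋ = $12,912 → take DB $17,434. Book value $69,738.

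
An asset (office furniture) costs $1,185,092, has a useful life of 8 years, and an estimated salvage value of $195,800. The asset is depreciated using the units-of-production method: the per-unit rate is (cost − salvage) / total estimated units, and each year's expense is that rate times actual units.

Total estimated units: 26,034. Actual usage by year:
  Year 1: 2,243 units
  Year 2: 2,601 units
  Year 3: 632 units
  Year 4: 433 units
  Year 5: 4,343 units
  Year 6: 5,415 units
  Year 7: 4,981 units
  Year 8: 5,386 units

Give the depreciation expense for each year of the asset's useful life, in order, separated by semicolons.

$85,234; $98,838; $24,016; $16,454; $165,034; $205,770; $189,278; $204,668

Depreciable base = $1,185,092 − $195,800 = $989,292.
Rate = $989,292 / 26,034 units = $38 per unit.
Year 1: 2,243 × $38 = $85,234. Book value $1,099,858.
Year 2: 2,601 × $38 = $98,838. Book value $1,001,020.
Year 3: 632 × $38 = $24,016. Book value $977,004.
Year 4: 433 × $38 = $16,454. Book value $960,550.
Year 5: 4,343 × $38 = $165,034. Book value $795,516.
Year 6: 5,415 × $38 = $205,770. Book value $589,746.
Year 7: 4,981 × $38 = $189,278. Book value $400,468.
Year 8: 5,386 × $38 = $204,668. Book value $195,800.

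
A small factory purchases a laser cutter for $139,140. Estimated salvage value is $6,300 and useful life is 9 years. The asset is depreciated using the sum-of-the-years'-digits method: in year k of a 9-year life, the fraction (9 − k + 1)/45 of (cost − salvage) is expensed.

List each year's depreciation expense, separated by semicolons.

$26,568; $23,616; $20,664; $17,712; $14,760; $11,808; $8,856; $5,904; $2,952

Depreciable base = $139,140 − $6,300 = $132,840.
Sum of the years' digits = 9+8+7+6+5+4+3+2+1 = 45.
Year 1: $132,840 × 9/45 = $26,568. Book value $112,572.
Year 2: $132,840 × 8/45 = $23,616. Book value $88,956.
Year 3: $132,840 × 7/45 = $20,664. Book value $68,292.
Year 4: $132,840 × 6/45 = $17,712. Book value $50,580.
Year 5: $132,840 × 5/45 = $14,760. Book value $35,820.
Year 6: $132,840 × 4/45 = $11,808. Book value $24,012.
Year 7: $132,840 × 3/45 = $8,856. Book value $15,156.
Year 8: $132,840 × 2/45 = $5,904. Book value $9,252.
Year 9: $132,840 × 1/45 = $2,952. Book value $6,300.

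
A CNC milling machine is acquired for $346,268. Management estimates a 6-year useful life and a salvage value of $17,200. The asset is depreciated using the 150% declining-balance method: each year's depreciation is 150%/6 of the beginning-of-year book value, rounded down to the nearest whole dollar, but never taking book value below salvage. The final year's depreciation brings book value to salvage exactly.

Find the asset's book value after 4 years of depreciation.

$109,562

Depreciable base = $346,268 − $17,200 = $329,068.
Year 1: ⌊$346,268 × 150%/6⌋ = $86,567. Book value $259,701.
Year 2: ⌊$259,701 × 150%/6⌋ = $64,925. Book value $194,776.
Year 3: ⌊$194,776 × 150%/6⌋ = $48,694. Book value $146,082.
Year 4: ⌊$146,082 × 150%/6⌋ = $36,520. Book value $109,562.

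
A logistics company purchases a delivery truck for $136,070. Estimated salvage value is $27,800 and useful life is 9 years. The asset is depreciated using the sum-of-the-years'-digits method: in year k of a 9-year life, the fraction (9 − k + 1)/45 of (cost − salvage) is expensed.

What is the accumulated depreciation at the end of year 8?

$105,864

Depreciable base = $136,070 − $27,800 = $108,270.
Sum of the years' digits = 9+8+7+6+5+4+3+2+1 = 45.
Year 1: $108,270 × 9/45 = $21,654. Book value $114,416.
Year 2: $108,270 × 8/45 = $19,248. Book value $95,168.
Year 3: $108,270 × 7/45 = $16,842. Book value $78,326.
Year 4: $108,270 × 6/45 = $14,436. Book value $63,890.
Year 5: $108,270 × 5/45 = $12,030. Book value $51,860.
Year 6: $108,270 × 4/45 = $9,624. Book value $42,236.
Year 7: $108,270 × 3/45 = $7,218. Book value $35,018.
Year 8: $108,270 × 2/45 = $4,812. Book value $30,206.
Accumulated through year 8 = $136,070 − $30,206 = $105,864.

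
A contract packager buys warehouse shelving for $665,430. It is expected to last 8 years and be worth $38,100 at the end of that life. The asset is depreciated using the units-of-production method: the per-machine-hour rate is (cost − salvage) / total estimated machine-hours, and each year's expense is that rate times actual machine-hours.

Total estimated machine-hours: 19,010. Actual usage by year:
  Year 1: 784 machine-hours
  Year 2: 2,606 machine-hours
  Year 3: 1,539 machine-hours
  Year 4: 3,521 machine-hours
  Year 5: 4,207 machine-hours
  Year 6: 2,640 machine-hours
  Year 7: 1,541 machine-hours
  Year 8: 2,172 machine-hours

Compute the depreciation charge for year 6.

$87,120

Depreciable base = $665,430 − $38,100 = $627,330.
Rate = $627,330 / 19,010 machine-hours = $33 per machine-hour.
Year 1: 784 × $33 = $25,872. Book value $639,558.
Year 2: 2,606 × $33 = $85,998. Book value $553,560.
Year 3: 1,539 × $33 = $50,787. Book value $502,773.
Year 4: 3,521 × $33 = $116,193. Book value $386,580.
Year 5: 4,207 × $33 = $138,831. Book value $247,749.
Year 6: 2,640 × $33 = $87,120. Book value $160,629.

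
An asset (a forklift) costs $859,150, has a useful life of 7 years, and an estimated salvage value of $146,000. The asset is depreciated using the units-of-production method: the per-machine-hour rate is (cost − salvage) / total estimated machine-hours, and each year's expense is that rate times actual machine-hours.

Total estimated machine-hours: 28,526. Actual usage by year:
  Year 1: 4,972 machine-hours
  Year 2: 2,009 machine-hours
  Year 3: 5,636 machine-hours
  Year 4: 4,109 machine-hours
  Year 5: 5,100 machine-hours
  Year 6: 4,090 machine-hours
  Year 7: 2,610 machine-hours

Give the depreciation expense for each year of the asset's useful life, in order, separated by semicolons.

$124,300; $50,225; $140,900; $102,725; $127,500; $102,250; $65,250

Depreciable base = $859,150 − $146,000 = $713,150.
Rate = $713,150 / 28,526 machine-hours = $25 per machine-hour.
Year 1: 4,972 × $25 = $124,300. Book value $734,850.
Year 2: 2,009 × $25 = $50,225. Book value $684,625.
Year 3: 5,636 × $25 = $140,900. Book value $543,725.
Year 4: 4,109 × $25 = $102,725. Book value $441,000.
Year 5: 5,100 × $25 = $127,500. Book value $313,500.
Year 6: 4,090 × $25 = $102,250. Book value $211,250.
Year 7: 2,610 × $25 = $65,250. Book value $146,000.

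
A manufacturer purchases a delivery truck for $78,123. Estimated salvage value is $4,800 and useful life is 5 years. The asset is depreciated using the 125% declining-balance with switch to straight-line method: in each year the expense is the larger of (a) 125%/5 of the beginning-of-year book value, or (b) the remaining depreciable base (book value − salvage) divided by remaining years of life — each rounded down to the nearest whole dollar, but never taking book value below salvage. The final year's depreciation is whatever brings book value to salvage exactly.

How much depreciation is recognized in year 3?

Depreciable base = $78,123 − $4,800 = $73,323.
Year 1: DB = ⌊$78,123 × 125%/5⌋ = $19,530; SL = ⌊$73,323/5⌋ = $14,664 → take DB $19,530. Book value $58,593.
Year 2: DB = ⌊$58,593 × 125%/5⌋ = $14,648; SL = ⌊$53,793/4⌋ = $13,448 → take DB $14,648. Book value $43,945.
Year 3: DB = ⌊$43,945 × 125%/5⌋ = $10,986; SL = ⌊$39,145/3⌋ = $13,048 → take SL $13,048. Book value $30,897.

$13,048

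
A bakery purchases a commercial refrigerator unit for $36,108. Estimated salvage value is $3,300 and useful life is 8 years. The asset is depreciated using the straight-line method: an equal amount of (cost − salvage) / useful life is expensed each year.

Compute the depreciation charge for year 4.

Depreciable base = $36,108 − $3,300 = $32,808.
Annual expense = $32,808 / 8 = $4,101.

$4,101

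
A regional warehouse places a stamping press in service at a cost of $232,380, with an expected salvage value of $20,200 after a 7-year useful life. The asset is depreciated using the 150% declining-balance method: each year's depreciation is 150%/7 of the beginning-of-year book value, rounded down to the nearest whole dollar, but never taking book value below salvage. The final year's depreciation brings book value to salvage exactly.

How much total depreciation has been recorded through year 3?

$119,661

Depreciable base = $232,380 − $20,200 = $212,180.
Year 1: ⌊$232,380 × 150%/7⌋ = $49,795. Book value $182,585.
Year 2: ⌊$182,585 × 150%/7⌋ = $39,125. Book value $143,460.
Year 3: ⌊$143,460 × 150%/7⌋ = $30,741. Book value $112,719.
Accumulated through year 3 = $232,380 − $112,719 = $119,661.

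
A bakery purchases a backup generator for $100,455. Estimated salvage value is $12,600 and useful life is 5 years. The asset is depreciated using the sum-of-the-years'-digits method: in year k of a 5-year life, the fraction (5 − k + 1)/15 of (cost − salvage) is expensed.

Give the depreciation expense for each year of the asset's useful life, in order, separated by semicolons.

$29,285; $23,428; $17,571; $11,714; $5,857

Depreciable base = $100,455 − $12,600 = $87,855.
Sum of the years' digits = 5+4+3+2+1 = 15.
Year 1: $87,855 × 5/15 = $29,285. Book value $71,170.
Year 2: $87,855 × 4/15 = $23,428. Book value $47,742.
Year 3: $87,855 × 3/15 = $17,571. Book value $30,171.
Year 4: $87,855 × 2/15 = $11,714. Book value $18,457.
Year 5: $87,855 × 1/15 = $5,857. Book value $12,600.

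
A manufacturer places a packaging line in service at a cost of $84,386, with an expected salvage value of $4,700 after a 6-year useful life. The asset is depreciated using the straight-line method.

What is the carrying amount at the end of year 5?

Depreciable base = $84,386 − $4,700 = $79,686.
Annual expense = $79,686 / 6 = $13,281.
End of year 1: book value $71,105.
End of year 2: book value $57,824.
End of year 3: book value $44,543.
End of year 4: book value $31,262.
End of year 5: book value $17,981.

$17,981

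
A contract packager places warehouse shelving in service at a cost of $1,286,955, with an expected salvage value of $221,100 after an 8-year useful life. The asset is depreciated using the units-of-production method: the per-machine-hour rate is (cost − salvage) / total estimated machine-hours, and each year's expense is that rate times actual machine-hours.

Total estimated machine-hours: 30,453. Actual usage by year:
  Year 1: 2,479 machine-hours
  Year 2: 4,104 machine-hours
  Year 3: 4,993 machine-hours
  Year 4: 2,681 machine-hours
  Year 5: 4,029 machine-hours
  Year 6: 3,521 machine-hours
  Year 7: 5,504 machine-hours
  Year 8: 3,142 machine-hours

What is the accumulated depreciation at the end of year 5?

$640,010

Depreciable base = $1,286,955 − $221,100 = $1,065,855.
Rate = $1,065,855 / 30,453 machine-hours = $35 per machine-hour.
Year 1: 2,479 × $35 = $86,765. Book value $1,200,190.
Year 2: 4,104 × $35 = $143,640. Book value $1,056,550.
Year 3: 4,993 × $35 = $174,755. Book value $881,795.
Year 4: 2,681 × $35 = $93,835. Book value $787,960.
Year 5: 4,029 × $35 = $141,015. Book value $646,945.
Accumulated through year 5 = $1,286,955 − $646,945 = $640,010.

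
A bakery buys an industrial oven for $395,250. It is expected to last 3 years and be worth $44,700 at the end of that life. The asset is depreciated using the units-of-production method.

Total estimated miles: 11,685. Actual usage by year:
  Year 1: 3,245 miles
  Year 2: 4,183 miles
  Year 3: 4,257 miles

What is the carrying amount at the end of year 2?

Depreciable base = $395,250 − $44,700 = $350,550.
Rate = $350,550 / 11,685 miles = $30 per mile.
Year 1: 3,245 × $30 = $97,350. Book value $297,900.
Year 2: 4,183 × $30 = $125,490. Book value $172,410.

$172,410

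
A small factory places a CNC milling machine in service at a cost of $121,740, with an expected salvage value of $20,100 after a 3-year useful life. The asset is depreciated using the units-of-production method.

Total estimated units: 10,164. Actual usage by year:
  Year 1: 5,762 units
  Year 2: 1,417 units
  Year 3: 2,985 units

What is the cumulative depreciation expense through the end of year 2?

$71,790

Depreciable base = $121,740 − $20,100 = $101,640.
Rate = $101,640 / 10,164 units = $10 per unit.
Year 1: 5,762 × $10 = $57,620. Book value $64,120.
Year 2: 1,417 × $10 = $14,170. Book value $49,950.
Accumulated through year 2 = $121,740 − $49,950 = $71,790.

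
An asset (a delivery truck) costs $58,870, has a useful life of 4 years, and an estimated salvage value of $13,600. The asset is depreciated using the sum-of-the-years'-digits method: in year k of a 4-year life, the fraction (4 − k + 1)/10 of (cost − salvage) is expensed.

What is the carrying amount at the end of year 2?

Depreciable base = $58,870 − $13,600 = $45,270.
Sum of the years' digits = 4+3+2+1 = 10.
Year 1: $45,270 × 4/10 = $18,108. Book value $40,762.
Year 2: $45,270 × 3/10 = $13,581. Book value $27,181.

$27,181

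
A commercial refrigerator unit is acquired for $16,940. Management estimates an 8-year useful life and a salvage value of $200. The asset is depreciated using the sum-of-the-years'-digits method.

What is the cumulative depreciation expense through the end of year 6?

Depreciable base = $16,940 − $200 = $16,740.
Sum of the years' digits = 8+7+6+5+4+3+2+1 = 36.
Year 1: $16,740 × 8/36 = $3,720. Book value $13,220.
Year 2: $16,740 × 7/36 = $3,255. Book value $9,965.
Year 3: $16,740 × 6/36 = $2,790. Book value $7,175.
Year 4: $16,740 × 5/36 = $2,325. Book value $4,850.
Year 5: $16,740 × 4/36 = $1,860. Book value $2,990.
Year 6: $16,740 × 3/36 = $1,395. Book value $1,595.
Accumulated through year 6 = $16,940 − $1,595 = $15,345.

$15,345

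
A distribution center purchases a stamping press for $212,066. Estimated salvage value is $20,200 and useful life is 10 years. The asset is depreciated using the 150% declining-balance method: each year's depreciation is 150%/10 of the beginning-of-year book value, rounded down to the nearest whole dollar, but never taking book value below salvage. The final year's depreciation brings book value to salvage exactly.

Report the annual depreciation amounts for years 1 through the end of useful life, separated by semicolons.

$31,809; $27,038; $22,982; $19,535; $16,605; $14,114; $11,997; $10,197; $8,668; $28,921

Depreciable base = $212,066 − $20,200 = $191,866.
Year 1: ⌊$212,066 × 150%/10⌋ = $31,809. Book value $180,257.
Year 2: ⌊$180,257 × 150%/10⌋ = $27,038. Book value $153,219.
Year 3: ⌊$153,219 × 150%/10⌋ = $22,982. Book value $130,237.
Year 4: ⌊$130,237 × 150%/10⌋ = $19,535. Book value $110,702.
Year 5: ⌊$110,702 × 150%/10⌋ = $16,605. Book value $94,097.
Year 6: ⌊$94,097 × 150%/10⌋ = $14,114. Book value $79,983.
Year 7: ⌊$79,983 × 150%/10⌋ = $11,997. Book value $67,986.
Year 8: ⌊$67,986 × 150%/10⌋ = $10,197. Book value $57,789.
Year 9: ⌊$57,789 × 150%/10⌋ = $8,668. Book value $49,121.
Year 10 (final): $49,121 − $20,200 = $28,921. Book value $20,200.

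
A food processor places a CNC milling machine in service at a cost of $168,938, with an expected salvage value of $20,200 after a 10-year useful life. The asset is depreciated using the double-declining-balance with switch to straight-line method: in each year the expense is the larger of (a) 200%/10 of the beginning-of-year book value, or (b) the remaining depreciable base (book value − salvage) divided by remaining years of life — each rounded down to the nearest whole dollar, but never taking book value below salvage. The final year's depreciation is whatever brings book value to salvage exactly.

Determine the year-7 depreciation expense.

$8,857

Depreciable base = $168,938 − $20,200 = $148,738.
Year 1: DB = ⌊$168,938 × 200%/10⌋ = $33,787; SL = ⌊$148,738/10⌋ = $14,873 → take DB $33,787. Book value $135,151.
Year 2: DB = ⌊$135,151 × 200%/10⌋ = $27,030; SL = ⌊$114,951/9⌋ = $12,772 → take DB $27,030. Book value $108,121.
Year 3: DB = ⌊$108,121 × 200%/10⌋ = $21,624; SL = ⌊$87,921/8⌋ = $10,990 → take DB $21,624. Book value $86,497.
Year 4: DB = ⌊$86,497 × 200%/10⌋ = $17,299; SL = ⌊$66,297/7⌋ = $9,471 → take DB $17,299. Book value $69,198.
Year 5: DB = ⌊$69,198 × 200%/10⌋ = $13,839; SL = ⌊$48,998/6⌋ = $8,166 → take DB $13,839. Book value $55,359.
Year 6: DB = ⌊$55,359 × 200%/10⌋ = $11,071; SL = ⌊$35,159/5⌋ = $7,031 → take DB $11,071. Book value $44,288.
Year 7: DB = ⌊$44,288 × 200%/10⌋ = $8,857; SL = ⌊$24,088/4⌋ = $6,022 → take DB $8,857. Book value $35,431.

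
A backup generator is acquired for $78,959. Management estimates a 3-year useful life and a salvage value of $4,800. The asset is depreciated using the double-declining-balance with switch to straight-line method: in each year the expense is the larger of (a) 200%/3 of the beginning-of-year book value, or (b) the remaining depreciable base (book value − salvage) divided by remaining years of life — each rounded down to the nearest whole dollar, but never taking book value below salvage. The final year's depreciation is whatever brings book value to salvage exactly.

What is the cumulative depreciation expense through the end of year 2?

$70,185

Depreciable base = $78,959 − $4,800 = $74,159.
Year 1: DB = ⌊$78,959 × 200%/3⌋ = $52,639; SL = ⌊$74,159/3⌋ = $24,719 → take DB $52,639. Book value $26,320.
Year 2: DB = ⌊$26,320 × 200%/3⌋ = $17,546; SL = ⌊$21,520/2⌋ = $10,760 → take DB $17,546. Book value $8,774.
Accumulated through year 2 = $78,959 − $8,774 = $70,185.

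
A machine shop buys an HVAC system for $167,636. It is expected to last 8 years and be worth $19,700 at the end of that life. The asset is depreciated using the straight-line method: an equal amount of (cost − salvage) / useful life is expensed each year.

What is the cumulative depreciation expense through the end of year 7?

Depreciable base = $167,636 − $19,700 = $147,936.
Annual expense = $147,936 / 8 = $18,492.
End of year 1: book value $149,144.
End of year 2: book value $130,652.
End of year 3: book value $112,160.
End of year 4: book value $93,668.
End of year 5: book value $75,176.
End of year 6: book value $56,684.
End of year 7: book value $38,192.
Accumulated through year 7 = $167,636 − $38,192 = $129,444.

$129,444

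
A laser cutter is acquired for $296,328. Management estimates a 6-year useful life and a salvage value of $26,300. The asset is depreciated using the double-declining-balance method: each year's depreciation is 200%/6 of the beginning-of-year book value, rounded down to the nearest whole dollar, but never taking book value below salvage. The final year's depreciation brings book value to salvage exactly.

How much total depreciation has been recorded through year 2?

$164,626

Depreciable base = $296,328 − $26,300 = $270,028.
Year 1: ⌊$296,328 × 200%/6⌋ = $98,776. Book value $197,552.
Year 2: ⌊$197,552 × 200%/6⌋ = $65,850. Book value $131,702.
Accumulated through year 2 = $296,328 − $131,702 = $164,626.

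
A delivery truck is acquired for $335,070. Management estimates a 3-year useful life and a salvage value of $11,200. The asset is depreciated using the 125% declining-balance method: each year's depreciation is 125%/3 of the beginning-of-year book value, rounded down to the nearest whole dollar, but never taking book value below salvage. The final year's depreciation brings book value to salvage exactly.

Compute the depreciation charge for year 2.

Depreciable base = $335,070 − $11,200 = $323,870.
Year 1: ⌊$335,070 × 125%/3⌋ = $139,612. Book value $195,458.
Year 2: ⌊$195,458 × 125%/3⌋ = $81,440. Book value $114,018.

$81,440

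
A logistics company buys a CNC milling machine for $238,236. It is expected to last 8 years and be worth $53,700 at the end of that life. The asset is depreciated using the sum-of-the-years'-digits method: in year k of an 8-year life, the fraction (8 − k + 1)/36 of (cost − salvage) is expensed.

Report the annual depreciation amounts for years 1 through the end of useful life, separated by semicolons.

Depreciable base = $238,236 − $53,700 = $184,536.
Sum of the years' digits = 8+7+6+5+4+3+2+1 = 36.
Year 1: $184,536 × 8/36 = $41,008. Book value $197,228.
Year 2: $184,536 × 7/36 = $35,882. Book value $161,346.
Year 3: $184,536 × 6/36 = $30,756. Book value $130,590.
Year 4: $184,536 × 5/36 = $25,630. Book value $104,960.
Year 5: $184,536 × 4/36 = $20,504. Book value $84,456.
Year 6: $184,536 × 3/36 = $15,378. Book value $69,078.
Year 7: $184,536 × 2/36 = $10,252. Book value $58,826.
Year 8: $184,536 × 1/36 = $5,126. Book value $53,700.

$41,008; $35,882; $30,756; $25,630; $20,504; $15,378; $10,252; $5,126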